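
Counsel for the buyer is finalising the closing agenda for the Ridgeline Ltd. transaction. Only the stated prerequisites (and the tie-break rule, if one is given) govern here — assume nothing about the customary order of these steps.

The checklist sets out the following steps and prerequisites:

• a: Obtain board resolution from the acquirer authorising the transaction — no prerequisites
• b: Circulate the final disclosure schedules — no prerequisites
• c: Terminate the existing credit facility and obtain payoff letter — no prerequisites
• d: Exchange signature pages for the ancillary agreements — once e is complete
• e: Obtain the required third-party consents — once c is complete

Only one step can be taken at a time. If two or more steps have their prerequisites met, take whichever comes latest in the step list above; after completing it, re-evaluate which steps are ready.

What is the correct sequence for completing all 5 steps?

c → e → d → b → a

Nothing is required for c, b and a. c is listed later → c first.
Now e, b and a have their prerequisites met. e is listed later, so e next.
d now also ready, so the ready set is {d, b, a}; d is listed later → d.
b and a are both available; b is listed later → b.
a is the only step now ready → a.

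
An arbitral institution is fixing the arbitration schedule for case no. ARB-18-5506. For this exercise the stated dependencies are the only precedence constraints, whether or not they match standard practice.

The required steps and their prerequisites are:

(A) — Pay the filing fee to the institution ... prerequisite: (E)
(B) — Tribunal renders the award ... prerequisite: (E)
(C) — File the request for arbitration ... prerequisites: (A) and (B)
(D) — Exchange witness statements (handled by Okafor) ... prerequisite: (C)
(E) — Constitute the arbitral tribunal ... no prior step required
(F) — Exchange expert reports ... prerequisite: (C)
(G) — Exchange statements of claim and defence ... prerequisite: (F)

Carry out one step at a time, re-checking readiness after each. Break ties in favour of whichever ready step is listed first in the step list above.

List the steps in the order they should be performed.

(E), (A), (B), (C), (D), (F), (G)

(E) is the only step with nothing outstanding, so it goes first.
(A) and (B) are both available; (A) is listed earlier → (A).
(B) is the only step now ready → (B).
(C) is the only step now ready → (C).
(D) and (F) are both available; (D) is listed earlier → (D).
That leaves (F) as the only ready step → (F).
(G) needed (F), now all done → (G).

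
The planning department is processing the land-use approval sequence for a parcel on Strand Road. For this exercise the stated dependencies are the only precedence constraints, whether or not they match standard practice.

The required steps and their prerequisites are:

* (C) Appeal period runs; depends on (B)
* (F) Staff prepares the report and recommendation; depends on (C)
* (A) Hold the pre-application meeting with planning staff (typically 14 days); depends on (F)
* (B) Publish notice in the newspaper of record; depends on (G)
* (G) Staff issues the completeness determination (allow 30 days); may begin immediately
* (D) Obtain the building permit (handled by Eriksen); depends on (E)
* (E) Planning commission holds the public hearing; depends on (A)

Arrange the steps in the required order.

(G), (B), (C), (F), (A), (E), (D)

(G) has no prerequisites → (G) first.
(B) needed (G), now all done → (B).
(C) needed (B), now all done → (C).
Next only (F) has its prerequisites met → (F).
(A) needed (F), now all done → (A).
(E) needed (A), now all done → (E).
Next only (D) has its prerequisites met → (D).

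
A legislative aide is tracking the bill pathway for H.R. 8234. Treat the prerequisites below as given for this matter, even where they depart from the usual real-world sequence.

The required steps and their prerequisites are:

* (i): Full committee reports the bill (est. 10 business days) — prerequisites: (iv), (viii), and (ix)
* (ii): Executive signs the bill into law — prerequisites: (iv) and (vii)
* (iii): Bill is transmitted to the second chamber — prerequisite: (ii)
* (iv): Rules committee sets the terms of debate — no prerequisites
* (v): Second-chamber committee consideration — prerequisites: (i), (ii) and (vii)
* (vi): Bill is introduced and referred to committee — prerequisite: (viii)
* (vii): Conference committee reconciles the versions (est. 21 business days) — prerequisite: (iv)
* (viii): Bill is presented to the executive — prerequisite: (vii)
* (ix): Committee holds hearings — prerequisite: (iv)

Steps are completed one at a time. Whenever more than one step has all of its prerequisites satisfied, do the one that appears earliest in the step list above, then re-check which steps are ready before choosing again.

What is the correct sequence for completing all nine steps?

(iv) → (vii) → (ii) → (iii) → (viii) → (vi) → (ix) → (i) → (v)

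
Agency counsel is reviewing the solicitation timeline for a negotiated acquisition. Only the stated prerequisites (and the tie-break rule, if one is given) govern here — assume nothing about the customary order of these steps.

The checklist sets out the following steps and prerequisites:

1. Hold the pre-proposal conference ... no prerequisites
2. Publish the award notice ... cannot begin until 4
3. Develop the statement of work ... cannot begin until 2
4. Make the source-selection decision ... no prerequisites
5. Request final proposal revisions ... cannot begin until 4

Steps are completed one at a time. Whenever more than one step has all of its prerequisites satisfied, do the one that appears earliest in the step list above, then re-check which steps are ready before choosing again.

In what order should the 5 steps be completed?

1, 4, 2, 3, 5

1 and 4 have no prerequisites; 1 is listed earlier, so 1 is first.
Next only 4 has its prerequisites met → 4.
2 and 5 are both available; 2 is listed earlier → 2.
Now 3 and 5 have their prerequisites met. 3 is listed earlier, so 3 next.
5 needed 4, now all done → 5.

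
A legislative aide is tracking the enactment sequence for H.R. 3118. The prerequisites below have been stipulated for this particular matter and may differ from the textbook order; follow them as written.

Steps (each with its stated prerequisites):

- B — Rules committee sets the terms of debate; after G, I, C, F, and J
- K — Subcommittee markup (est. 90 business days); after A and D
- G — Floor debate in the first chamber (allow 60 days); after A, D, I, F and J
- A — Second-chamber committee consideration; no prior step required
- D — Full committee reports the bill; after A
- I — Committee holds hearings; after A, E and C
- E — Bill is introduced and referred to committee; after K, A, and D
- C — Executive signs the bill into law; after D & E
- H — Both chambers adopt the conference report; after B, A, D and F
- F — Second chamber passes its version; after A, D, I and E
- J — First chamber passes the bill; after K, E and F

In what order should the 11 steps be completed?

A has no prerequisites → A first.
Next only D has its prerequisites met → D.
K needed A and D, now all done → K.
E is the only step now ready → E.
C needed D and E, now all done → C.
I needed A, E and C, now all done → I.
F needed A, D, I and E, now all done → F.
J needed K, E and F, now all done → J.
G needed A, D, I, F and J, now all done → G.
That leaves B as the only ready step → B.
H needed B, A, D and F, now all done → H.

A → D → K → E → C → I → F → J → G → B → H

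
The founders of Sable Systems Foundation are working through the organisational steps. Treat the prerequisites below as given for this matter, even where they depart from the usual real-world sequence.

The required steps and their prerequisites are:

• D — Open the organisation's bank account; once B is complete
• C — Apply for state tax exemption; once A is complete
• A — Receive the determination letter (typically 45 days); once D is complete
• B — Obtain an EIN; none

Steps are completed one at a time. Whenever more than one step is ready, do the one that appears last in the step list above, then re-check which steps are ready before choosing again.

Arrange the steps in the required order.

B D A C

B has no prerequisites → B first.
That leaves D as the only ready step → D.
A needed D, now all done → A.
Next only C has its prerequisites met → C.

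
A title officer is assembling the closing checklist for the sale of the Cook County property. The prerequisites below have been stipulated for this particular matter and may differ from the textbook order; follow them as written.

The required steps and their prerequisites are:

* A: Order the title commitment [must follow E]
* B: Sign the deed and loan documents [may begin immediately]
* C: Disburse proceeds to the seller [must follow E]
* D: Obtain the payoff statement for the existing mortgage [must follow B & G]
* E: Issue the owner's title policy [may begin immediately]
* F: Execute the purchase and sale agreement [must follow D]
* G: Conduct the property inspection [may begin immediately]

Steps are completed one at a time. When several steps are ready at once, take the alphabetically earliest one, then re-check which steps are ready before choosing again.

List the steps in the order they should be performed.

B, E and G have no prerequisites; B has the earlier label, so B is first.
Now E and G have their prerequisites met. E has the earlier label, so E next.
Now A, C and G have their prerequisites met. A has the earlier label, so A next.
Ready: C and G. C has the earlier label → C.
That leaves G as the only ready step → G.
D needed B and G, now all done → D.
F needed D, now all done → F.

B, E, A, C, G, D, F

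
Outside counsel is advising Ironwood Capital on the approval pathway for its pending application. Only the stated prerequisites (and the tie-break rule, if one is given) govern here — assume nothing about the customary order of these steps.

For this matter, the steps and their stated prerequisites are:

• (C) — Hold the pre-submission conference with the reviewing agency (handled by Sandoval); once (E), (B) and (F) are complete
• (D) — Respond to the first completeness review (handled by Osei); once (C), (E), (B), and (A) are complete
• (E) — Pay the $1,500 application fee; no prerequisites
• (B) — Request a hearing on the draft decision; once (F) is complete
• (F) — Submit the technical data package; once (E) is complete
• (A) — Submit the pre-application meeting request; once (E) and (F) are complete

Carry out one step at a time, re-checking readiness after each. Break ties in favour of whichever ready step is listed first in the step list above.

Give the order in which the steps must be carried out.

(E) → (F) → (B) → (C) → (A) → (D)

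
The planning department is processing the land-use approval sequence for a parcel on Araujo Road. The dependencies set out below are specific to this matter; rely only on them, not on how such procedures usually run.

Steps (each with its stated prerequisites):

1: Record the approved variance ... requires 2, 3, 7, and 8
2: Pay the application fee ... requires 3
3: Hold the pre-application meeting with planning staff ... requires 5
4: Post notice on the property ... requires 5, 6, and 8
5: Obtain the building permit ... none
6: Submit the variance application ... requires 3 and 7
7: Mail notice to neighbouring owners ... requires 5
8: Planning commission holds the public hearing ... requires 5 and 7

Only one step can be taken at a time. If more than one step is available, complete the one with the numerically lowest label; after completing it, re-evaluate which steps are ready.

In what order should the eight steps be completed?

5 → 3 → 2 → 7 → 6 → 8 → 1 → 4

Only 5 has no prerequisites, so it is first.
Now 3 and 7 have their prerequisites met. 3 has the earlier label, so 3 next.
2 now also ready, so the ready set is {2, 7}; 2 has the earlier label → 2.
Next only 7 has its prerequisites met → 7.
Now 6 and 8 have their prerequisites met. 6 has the earlier label, so 6 next.
8 needed 5 and 7, now all done → 8.
Now 1 and 4 have their prerequisites met. 1 has the earlier label, so 1 next.
That leaves 4 as the only ready step → 4.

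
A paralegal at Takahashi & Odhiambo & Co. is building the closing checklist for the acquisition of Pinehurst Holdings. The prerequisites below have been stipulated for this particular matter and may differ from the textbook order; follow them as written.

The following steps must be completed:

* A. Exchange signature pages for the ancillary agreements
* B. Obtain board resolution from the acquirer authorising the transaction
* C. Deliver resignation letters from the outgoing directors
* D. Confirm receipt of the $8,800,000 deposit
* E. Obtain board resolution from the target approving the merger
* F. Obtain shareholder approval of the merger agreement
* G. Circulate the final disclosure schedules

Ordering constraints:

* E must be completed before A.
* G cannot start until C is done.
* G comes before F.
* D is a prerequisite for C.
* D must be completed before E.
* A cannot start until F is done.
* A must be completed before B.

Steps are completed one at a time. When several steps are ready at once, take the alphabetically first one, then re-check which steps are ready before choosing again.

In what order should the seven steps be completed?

D has no prerequisites → D first.
Ready: C and E. C has the earlier label → C.
Ready: E and G. E has the earlier label → E.
G is the only step now ready → G.
F needed G, now all done → F.
Next only A has its prerequisites met → A.
B needed A, now all done → B.

D, C, E, G, F, A, B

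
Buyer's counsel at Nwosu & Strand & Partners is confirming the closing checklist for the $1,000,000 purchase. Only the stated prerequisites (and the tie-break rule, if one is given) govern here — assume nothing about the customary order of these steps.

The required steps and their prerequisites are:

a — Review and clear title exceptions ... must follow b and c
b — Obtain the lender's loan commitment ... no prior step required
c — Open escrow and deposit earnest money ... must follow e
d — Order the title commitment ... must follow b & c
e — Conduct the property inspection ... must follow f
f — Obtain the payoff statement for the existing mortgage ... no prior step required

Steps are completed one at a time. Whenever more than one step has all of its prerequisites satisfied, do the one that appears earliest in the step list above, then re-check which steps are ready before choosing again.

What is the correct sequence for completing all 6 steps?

b → f → e → c → a → d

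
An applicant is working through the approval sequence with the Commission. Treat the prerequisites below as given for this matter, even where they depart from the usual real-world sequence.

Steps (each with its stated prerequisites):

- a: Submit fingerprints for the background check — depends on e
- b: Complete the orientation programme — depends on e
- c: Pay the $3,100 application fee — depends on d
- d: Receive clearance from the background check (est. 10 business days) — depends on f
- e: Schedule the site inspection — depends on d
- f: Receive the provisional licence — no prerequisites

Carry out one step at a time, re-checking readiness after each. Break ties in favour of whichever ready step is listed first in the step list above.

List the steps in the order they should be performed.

Only f has no prerequisites, so it is first.
d is the only step now ready → d.
Ready: c and e. c is listed earlier → c.
That leaves e as the only ready step → e.
Now a and b have their prerequisites met. a is listed earlier, so a next.
b needed e, now all done → b.

f, d, c, e, a, b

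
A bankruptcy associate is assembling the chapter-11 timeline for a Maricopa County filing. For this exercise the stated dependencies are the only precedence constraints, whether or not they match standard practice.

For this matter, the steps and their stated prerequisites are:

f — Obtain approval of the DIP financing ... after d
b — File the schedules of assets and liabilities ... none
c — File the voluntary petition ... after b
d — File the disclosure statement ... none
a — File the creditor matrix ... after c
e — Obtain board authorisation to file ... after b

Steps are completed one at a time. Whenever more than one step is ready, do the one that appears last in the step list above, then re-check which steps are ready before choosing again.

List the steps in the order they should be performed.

d → b → e → c → a → f

Nothing is required for d and b. d is listed later → d first.
Now b and f have their prerequisites met. b is listed later, so b next.
Now e, c and f have their prerequisites met. e is listed later, so e next.
Ready: c and f. c is listed later → c.
a and f are both available; a is listed later → a.
f needed d, now all done → f.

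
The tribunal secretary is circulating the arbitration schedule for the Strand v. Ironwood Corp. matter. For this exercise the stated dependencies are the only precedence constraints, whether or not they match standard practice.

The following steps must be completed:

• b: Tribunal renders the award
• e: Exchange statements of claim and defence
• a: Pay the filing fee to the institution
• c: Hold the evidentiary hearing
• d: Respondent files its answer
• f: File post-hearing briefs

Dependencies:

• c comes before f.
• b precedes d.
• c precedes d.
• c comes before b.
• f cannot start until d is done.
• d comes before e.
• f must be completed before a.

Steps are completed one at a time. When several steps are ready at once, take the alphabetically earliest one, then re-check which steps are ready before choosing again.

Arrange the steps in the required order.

c is the only step with nothing outstanding, so it goes first.
b needed c, now all done → b.
Next only d has its prerequisites met → d.
e and f are both available; e has the earlier label → e.
f needed c and d, now all done → f.
a is the only step now ready → a.

c, b, d, e, f, a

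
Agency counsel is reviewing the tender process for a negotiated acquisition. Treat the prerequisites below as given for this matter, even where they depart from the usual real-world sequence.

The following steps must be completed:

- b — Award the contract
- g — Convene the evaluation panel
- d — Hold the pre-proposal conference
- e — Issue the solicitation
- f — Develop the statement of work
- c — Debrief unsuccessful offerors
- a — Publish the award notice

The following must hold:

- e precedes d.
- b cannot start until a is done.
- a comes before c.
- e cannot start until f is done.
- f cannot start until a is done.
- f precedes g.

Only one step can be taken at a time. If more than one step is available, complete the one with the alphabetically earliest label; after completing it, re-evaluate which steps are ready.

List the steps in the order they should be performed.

a is the only step with nothing outstanding, so it goes first.
b, c and f are all available; b has the earlier label → b.
c and f are both available; c has the earlier label → c.
Next only f has its prerequisites met → f.
Now e and g have their prerequisites met. e has the earlier label, so e next.
d and g are both available; d has the earlier label → d.
g needed f, now all done → g.

a b c f e d g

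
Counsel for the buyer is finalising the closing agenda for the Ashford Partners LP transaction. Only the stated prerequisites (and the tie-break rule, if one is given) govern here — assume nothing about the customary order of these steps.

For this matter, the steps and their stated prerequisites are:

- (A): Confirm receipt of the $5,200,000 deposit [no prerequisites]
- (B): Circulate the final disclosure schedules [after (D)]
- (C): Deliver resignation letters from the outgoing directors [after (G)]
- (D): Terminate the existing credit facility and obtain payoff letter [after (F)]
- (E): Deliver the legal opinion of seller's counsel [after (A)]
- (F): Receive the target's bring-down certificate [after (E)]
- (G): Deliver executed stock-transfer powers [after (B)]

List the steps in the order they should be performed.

(A), (E), (F), (D), (B), (G), (C)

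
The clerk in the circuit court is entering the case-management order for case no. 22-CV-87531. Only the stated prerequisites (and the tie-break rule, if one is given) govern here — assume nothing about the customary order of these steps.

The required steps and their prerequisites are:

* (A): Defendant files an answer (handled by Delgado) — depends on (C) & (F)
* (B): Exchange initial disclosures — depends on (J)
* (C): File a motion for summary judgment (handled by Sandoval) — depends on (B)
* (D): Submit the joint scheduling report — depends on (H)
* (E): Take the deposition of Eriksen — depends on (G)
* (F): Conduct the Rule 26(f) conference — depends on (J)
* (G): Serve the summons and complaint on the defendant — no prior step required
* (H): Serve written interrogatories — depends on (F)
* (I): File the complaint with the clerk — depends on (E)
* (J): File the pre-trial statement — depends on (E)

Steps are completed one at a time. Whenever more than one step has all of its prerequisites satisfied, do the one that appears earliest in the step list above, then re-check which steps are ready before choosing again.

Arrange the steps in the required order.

(G) (E) (I) (J) (B) (C) (F) (A) (H) (D)

(G) is the only step with nothing outstanding, so it goes first.
(E) needed (G), now all done → (E).
Now (I) and (J) have their prerequisites met. (I) is listed earlier, so (I) next.
(J) is the only step now ready → (J).
Ready: (B) and (F). (B) is listed earlier → (B).
(C) now also ready, so the ready set is {(C), (F)}; (C) is listed earlier → (C).
Next only (F) has its prerequisites met → (F).
Now (A) and (H) have their prerequisites met. (A) is listed earlier, so (A) next.
(H) needed (F), now all done → (H).
Next only (D) has its prerequisites met → (D).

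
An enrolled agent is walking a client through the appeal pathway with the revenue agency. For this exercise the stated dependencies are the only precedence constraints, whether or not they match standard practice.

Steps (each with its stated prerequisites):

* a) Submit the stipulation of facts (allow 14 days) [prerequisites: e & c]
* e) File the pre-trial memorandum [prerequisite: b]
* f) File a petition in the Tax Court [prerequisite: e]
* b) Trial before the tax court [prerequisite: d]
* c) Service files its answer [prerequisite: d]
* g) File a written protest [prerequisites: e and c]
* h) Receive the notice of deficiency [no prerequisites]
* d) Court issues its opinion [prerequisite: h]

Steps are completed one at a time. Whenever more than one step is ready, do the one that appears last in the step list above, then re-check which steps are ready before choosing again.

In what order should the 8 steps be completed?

Only h has no prerequisites, so it is first.
d needed h, now all done → d.
Ready: c and b. c is listed later → c.
Next only b has its prerequisites met → b.
That leaves e as the only ready step → e.
Ready: g, f and a. g is listed later → g.
Ready: f and a. f is listed later → f.
a needed c and e, now all done → a.

h → d → c → b → e → g → f → a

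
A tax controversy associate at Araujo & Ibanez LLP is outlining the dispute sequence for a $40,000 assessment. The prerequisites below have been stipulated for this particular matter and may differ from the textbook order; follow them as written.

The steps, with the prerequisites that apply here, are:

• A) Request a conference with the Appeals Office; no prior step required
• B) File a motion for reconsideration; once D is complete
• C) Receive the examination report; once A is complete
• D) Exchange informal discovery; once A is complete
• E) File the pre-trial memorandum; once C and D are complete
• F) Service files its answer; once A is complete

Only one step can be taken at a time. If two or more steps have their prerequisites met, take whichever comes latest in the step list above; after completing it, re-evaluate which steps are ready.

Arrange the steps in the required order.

A F D C E B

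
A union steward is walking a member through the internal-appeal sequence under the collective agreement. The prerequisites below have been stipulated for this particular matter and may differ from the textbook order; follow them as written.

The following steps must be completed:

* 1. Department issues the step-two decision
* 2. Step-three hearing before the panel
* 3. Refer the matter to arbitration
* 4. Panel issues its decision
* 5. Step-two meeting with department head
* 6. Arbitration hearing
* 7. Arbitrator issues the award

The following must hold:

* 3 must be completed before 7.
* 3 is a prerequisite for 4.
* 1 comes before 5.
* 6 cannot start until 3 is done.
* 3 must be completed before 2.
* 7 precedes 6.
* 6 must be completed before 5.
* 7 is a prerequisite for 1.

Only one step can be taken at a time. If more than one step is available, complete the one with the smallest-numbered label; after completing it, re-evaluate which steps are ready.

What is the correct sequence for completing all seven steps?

3 is the only step with nothing outstanding, so it goes first.
2, 4 and 7 are all available; 2 has the earlier label → 2.
Now 4 and 7 have their prerequisites met. 4 has the earlier label, so 4 next.
7 is the only step now ready → 7.
Ready: 1 and 6. 1 has the earlier label → 1.
6 needed 3 and 7, now all done → 6.
5 needed 1 and 6, now all done → 5.

3, 2, 4, 7, 1, 6, 5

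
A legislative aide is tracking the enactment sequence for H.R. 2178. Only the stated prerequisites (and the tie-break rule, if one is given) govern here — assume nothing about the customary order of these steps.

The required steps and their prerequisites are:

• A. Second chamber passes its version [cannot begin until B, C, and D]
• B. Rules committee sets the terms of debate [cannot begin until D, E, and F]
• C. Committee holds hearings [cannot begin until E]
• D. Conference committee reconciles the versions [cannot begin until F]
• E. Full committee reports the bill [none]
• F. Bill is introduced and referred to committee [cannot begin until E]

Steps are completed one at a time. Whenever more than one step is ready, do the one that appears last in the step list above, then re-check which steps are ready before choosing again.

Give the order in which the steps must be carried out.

Only E has no prerequisites, so it is first.
Now F and C have their prerequisites met. F is listed later, so F next.
D and C are both available; D is listed later → D.
B now also ready, so the ready set is {C, B}; C is listed later → C.
That leaves B as the only ready step → B.
A needed D, C and B, now all done → A.

E → F → D → C → B → A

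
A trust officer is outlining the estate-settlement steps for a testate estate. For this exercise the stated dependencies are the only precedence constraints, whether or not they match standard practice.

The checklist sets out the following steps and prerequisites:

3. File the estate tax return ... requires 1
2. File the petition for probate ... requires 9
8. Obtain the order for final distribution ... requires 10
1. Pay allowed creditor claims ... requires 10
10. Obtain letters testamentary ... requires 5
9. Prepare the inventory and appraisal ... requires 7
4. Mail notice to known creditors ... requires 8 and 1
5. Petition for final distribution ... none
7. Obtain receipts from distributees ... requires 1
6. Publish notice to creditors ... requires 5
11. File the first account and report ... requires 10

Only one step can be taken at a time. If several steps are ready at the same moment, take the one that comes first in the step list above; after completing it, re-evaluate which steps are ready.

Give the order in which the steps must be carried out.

5, 10, 8, 1, 3, 4, 7, 9, 2, 6, 11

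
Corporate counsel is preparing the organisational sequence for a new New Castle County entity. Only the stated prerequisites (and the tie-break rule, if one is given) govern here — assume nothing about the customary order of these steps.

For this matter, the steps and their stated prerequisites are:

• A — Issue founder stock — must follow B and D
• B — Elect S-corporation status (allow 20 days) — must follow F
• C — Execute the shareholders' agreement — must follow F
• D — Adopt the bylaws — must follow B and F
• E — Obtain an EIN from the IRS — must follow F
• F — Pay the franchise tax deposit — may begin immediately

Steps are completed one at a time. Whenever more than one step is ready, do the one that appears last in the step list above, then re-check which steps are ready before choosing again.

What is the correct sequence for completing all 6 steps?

F E C B D A

F is the only step with nothing outstanding, so it goes first.
E, C and B are all available; E is listed later → E.
Ready: C and B. C is listed later → C.
B needed F, now all done → B.
D needed F and B, now all done → D.
A is the only step now ready → A.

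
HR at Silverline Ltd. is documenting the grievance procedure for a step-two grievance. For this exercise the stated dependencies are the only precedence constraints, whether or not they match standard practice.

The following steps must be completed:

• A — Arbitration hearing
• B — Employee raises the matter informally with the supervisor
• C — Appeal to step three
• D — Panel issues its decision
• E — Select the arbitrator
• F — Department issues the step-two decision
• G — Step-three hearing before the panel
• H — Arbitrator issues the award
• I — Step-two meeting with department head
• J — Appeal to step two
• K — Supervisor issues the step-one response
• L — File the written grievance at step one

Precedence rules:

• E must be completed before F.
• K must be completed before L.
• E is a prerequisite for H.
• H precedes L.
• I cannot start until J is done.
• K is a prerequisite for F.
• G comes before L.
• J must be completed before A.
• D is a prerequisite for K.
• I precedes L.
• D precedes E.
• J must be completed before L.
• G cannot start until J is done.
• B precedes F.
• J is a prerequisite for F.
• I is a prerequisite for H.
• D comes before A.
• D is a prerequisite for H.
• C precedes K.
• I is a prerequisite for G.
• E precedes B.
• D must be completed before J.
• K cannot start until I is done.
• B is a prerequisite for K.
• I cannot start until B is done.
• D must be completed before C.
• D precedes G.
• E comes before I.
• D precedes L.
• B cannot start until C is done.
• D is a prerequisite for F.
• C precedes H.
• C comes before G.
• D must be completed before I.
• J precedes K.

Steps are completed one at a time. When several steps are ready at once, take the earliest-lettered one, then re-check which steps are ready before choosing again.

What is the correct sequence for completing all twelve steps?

D is the only step with nothing outstanding, so it goes first.
Ready: C, E and J. C has the earlier label → C.
Now E and J have their prerequisites met. E has the earlier label, so E next.
Ready: B and J. B has the earlier label → B.
J needed D, now all done → J.
A and I are both available; A has the earlier label → A.
That leaves I as the only ready step → I.
G, H and K are all available; G has the earlier label → G.
Now H and K have their prerequisites met. H has the earlier label, so H next.
K is the only step now ready → K.
Now F and L have their prerequisites met. F has the earlier label, so F next.
Next only L has its prerequisites met → L.

D C E B J A I G H K F L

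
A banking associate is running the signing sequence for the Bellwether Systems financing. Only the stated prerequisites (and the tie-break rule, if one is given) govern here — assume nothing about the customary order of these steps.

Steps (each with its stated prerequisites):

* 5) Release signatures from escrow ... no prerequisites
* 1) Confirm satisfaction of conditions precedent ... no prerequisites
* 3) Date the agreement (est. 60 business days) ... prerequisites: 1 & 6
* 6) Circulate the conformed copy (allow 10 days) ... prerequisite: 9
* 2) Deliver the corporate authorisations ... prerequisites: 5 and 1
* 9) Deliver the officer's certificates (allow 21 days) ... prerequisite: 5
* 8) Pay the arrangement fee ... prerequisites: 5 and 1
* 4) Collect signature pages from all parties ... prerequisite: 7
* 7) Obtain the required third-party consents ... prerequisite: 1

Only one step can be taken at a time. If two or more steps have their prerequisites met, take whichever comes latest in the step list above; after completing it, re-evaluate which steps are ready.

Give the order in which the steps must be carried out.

1 → 7 → 4 → 5 → 8 → 9 → 2 → 6 → 3

Nothing is required for 1 and 5. 1 is listed later → 1 first.
7 now also ready, so the ready set is {7, 5}; 7 is listed later → 7.
Ready: 4 and 5. 4 is listed later → 4.
That leaves 5 as the only ready step → 5.
8, 9 and 2 are all available; 8 is listed later → 8.
Ready: 9 and 2. 9 is listed later → 9.
2 and 6 are both available; 2 is listed later → 2.
6 needed 9, now all done → 6.
Next only 3 has its prerequisites met → 3.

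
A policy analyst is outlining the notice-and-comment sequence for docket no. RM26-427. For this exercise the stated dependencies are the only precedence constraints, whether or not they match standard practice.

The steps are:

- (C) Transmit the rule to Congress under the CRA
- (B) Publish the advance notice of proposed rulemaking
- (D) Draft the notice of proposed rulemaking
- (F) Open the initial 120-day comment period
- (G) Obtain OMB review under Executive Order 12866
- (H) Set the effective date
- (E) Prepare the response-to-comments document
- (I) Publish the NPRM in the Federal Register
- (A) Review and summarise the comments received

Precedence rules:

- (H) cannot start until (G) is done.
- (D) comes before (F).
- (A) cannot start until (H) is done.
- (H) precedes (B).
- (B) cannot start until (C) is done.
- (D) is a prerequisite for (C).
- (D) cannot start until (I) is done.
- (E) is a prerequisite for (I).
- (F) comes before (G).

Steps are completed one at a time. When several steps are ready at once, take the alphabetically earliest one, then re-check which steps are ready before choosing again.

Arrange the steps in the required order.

(E), (I), (D), (C), (F), (G), (H), (A), (B)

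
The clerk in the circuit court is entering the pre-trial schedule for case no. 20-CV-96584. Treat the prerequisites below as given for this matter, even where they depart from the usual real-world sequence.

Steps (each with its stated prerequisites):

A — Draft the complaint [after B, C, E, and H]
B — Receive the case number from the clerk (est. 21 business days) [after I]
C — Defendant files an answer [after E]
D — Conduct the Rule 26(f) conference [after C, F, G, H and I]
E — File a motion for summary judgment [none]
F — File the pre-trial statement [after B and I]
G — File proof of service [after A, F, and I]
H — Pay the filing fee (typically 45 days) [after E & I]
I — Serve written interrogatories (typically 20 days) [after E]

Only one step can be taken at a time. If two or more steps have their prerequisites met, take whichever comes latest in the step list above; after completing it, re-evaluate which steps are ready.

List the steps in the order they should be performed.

E is the only step with nothing outstanding, so it goes first.
Now I and C have their prerequisites met. I is listed later, so I next.
H and B now also ready, so the ready set is {H, C, B}; H is listed later → H.
C and B are both available; C is listed later → C.
That leaves B as the only ready step → B.
Ready: F and A. F is listed later → F.
Next only A has its prerequisites met → A.
Next only G has its prerequisites met → G.
Next only D has its prerequisites met → D.

E → I → H → C → B → F → A → G → D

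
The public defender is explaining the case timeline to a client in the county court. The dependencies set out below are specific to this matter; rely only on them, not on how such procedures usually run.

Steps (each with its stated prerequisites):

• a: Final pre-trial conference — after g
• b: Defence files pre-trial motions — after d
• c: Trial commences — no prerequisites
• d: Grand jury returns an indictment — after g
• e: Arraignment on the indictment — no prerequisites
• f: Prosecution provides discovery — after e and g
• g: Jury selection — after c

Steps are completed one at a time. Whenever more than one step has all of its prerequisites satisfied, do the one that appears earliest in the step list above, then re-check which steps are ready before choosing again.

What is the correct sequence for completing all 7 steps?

c and e have no prerequisites; c is listed earlier, so c is first.
e and g are both available; e is listed earlier → e.
g is the only step now ready → g.
Ready: a, d and f. a is listed earlier → a.
Now d and f have their prerequisites met. d is listed earlier, so d next.
b now also ready, so the ready set is {b, f}; b is listed earlier → b.
f needed e and g, now all done → f.

c → e → g → a → d → b → f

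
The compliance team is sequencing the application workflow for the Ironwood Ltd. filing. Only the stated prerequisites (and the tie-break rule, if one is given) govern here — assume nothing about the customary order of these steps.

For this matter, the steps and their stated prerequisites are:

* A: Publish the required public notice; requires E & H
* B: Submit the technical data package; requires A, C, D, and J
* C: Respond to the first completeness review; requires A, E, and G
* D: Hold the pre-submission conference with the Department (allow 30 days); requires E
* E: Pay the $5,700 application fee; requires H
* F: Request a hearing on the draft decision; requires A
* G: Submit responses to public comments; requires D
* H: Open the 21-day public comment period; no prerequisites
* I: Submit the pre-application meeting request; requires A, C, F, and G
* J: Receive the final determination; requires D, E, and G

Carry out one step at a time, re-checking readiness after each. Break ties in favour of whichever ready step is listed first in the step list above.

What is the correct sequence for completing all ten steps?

H, E, A, D, F, G, C, I, J, B

H is the only step with nothing outstanding, so it goes first.
E needed H, now all done → E.
A and D are both available; A is listed earlier → A.
Now D and F have their prerequisites met. D is listed earlier, so D next.
Ready: F and G. F is listed earlier → F.
G needed D, now all done → G.
C and J are both available; C is listed earlier → C.
I and J are both available; I is listed earlier → I.
That leaves J as the only ready step → J.
B is the only step now ready → B.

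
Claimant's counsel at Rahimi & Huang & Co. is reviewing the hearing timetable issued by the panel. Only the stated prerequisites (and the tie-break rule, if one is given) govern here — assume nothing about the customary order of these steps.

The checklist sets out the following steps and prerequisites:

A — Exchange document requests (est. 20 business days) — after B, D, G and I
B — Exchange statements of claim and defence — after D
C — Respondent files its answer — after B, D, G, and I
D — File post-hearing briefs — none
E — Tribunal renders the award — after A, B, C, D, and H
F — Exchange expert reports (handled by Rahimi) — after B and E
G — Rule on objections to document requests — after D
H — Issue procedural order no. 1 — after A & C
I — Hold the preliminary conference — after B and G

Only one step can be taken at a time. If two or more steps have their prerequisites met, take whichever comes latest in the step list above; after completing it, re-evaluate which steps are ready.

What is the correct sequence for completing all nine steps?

D, G, B, I, C, A, H, E, F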